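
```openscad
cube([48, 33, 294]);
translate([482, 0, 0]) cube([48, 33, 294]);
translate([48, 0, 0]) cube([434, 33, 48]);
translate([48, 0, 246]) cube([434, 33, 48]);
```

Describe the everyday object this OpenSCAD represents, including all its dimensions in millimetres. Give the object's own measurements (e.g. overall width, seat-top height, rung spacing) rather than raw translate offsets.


A rectangular picture frame lying in the x–z plane (depth along y). The opening is 434 mm wide (x) by 198 mm tall (z), surrounded by a border 48 mm wide on all four sides. The frame is 33 mm deep and is made of two full-height vertical stiles with two horizontal rails fitted between them.


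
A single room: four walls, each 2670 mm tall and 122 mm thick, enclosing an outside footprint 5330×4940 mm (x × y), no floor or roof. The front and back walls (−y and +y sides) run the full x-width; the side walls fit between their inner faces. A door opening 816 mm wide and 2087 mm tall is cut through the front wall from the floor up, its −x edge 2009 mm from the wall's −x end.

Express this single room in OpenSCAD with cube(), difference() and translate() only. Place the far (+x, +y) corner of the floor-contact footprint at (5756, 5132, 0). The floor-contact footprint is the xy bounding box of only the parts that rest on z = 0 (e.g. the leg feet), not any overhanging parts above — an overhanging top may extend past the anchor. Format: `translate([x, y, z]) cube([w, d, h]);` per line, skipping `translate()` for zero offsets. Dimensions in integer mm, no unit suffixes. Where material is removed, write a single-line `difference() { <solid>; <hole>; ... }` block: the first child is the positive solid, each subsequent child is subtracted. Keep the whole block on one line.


difference() { translate([426, 192, 0]) cube([5330, 122, 2670]); translate([2435, 192, 0]) cube([816, 122, 2087]); }
translate([426, 5010, 0]) cube([5330, 122, 2670]);
translate([426, 314, 0]) cube([122, 4696, 2670]);
translate([5634, 314, 0]) cube([122, 4696, 2670]);


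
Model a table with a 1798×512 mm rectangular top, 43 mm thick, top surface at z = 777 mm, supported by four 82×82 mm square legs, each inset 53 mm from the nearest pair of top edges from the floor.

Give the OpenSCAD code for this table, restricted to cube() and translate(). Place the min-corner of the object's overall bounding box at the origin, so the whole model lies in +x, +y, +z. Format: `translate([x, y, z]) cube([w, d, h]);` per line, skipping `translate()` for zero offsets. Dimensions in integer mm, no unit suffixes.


translate([0, 0, 734]) cube([1798, 512, 43]);
translate([53, 53, 0]) cube([82, 82, 734]);
translate([1663, 53, 0]) cube([82, 82, 734]);
translate([53, 377, 0]) cube([82, 82, 734]);
translate([1663, 377, 0]) cube([82, 82, 734]);


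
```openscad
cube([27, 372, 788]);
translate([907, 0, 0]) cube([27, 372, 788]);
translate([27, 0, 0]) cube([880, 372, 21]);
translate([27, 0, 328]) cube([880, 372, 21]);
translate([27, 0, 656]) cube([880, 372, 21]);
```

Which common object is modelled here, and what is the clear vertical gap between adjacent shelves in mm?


A bookshelf. The clear shelf gap is 307 mm.

Two tall side panels with 3 horizontal boards between them — a bookshelf. The first two shelf undersides are at z = 0 and z = 328; with shelf thickness 21, the clear gap is 328 − 0 − 21 = 307 mm.


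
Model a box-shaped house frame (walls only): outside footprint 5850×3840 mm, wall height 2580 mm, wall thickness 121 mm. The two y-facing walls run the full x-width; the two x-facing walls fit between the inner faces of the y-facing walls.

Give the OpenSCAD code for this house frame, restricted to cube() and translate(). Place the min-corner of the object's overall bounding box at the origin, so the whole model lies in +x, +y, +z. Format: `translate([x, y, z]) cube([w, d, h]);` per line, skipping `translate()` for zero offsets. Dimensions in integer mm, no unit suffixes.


cube([5850, 121, 2580]);
translate([0, 3719, 0]) cube([5850, 121, 2580]);
translate([0, 121, 0]) cube([121, 3598, 2580]);
translate([5729, 121, 0]) cube([121, 3598, 2580]);


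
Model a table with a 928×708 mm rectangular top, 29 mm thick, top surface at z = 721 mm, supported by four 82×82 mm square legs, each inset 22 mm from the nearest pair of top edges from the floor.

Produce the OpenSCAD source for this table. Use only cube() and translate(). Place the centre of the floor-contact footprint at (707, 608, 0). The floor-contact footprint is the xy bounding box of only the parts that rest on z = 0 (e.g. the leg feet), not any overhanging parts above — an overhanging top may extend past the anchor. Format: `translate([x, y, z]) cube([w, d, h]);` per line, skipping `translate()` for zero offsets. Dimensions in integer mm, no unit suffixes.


translate([243, 254, 692]) cube([928, 708, 29]);
translate([265, 276, 0]) cube([82, 82, 692]);
translate([1067, 276, 0]) cube([82, 82, 692]);
translate([265, 858, 0]) cube([82, 82, 692]);
translate([1067, 858, 0]) cube([82, 82, 692]);


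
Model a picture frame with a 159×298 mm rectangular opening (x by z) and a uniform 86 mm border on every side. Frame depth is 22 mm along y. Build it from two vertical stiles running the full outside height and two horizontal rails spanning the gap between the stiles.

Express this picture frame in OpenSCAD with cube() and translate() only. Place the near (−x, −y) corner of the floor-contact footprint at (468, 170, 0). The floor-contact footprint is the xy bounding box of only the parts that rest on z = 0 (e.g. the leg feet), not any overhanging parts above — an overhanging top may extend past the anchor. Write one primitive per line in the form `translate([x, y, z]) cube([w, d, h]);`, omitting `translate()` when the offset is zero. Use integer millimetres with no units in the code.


translate([468, 170, 0]) cube([86, 22, 470]);
translate([713, 170, 0]) cube([86, 22, 470]);
translate([554, 170, 0]) cube([159, 22, 86]);
translate([554, 170, 384]) cube([159, 22, 86]);


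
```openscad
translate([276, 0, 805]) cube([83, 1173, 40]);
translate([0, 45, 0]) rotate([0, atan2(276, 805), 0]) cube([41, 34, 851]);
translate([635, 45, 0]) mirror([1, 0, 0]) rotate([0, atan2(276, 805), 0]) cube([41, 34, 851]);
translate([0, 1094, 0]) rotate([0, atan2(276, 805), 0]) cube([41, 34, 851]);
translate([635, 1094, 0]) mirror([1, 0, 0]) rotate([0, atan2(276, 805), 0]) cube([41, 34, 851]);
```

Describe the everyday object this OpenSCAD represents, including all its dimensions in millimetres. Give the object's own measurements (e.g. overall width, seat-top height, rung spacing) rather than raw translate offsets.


A sawhorse. A 83×1173×40 mm beam (x, y, z) sits on two A-frame leg pairs. Each pair is two raked legs of 41×34 mm section (34 mm along y) splaying symmetrically in x. Each leg rises 805 mm vertically over 276 mm of horizontal reach and is 851 mm long along its own axis. Every leg's outer bottom edge rests on the floor and its outer top edge meets a bottom edge of the beam — the left legs (tilting toward +x) meet the beam's −x bottom edge, the right legs (their mirror images, tilting toward −x) meet its +x bottom edge — so the leg tops tuck under the beam, the beam's underside is 805 mm above the floor, and the feet are 635 mm apart outside-to-outside with the beam centred between them. The two leg pairs are set in 45 mm from either end of the beam.


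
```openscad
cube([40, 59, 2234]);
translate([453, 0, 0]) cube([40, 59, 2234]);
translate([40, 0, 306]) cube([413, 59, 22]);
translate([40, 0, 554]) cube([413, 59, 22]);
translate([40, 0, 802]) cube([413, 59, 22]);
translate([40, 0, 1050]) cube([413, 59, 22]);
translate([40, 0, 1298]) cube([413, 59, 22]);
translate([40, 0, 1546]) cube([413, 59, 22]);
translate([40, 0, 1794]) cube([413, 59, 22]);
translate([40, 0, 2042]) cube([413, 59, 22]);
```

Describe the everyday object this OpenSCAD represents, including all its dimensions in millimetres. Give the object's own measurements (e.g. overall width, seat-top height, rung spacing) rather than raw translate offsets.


A straight ladder. Two 40×59 mm vertical rails, 2234 mm tall, stand 493 mm apart (outside-to-outside) with their front faces coplanar on the −y side. 8 rungs, each 59 mm deep and 22 mm tall, span between the inner faces of the rails, front faces flush with the rails. The lowest rung's underside is at z = 306 mm and rungs are spaced 248 mm apart (underside to underside).


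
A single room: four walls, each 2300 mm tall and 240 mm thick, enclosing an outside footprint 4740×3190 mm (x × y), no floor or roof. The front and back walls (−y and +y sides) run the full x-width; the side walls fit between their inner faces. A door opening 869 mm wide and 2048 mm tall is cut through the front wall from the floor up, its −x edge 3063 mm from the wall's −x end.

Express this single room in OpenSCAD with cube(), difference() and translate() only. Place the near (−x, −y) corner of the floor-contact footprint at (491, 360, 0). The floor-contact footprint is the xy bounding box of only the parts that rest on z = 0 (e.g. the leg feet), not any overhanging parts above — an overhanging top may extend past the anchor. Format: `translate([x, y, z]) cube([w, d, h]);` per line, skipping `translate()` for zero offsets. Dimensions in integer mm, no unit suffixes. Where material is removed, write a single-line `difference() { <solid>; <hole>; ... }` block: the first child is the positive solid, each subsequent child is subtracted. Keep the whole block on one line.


difference() { translate([491, 360, 0]) cube([4740, 240, 2300]); translate([3554, 360, 0]) cube([869, 240, 2048]); }
translate([491, 3310, 0]) cube([4740, 240, 2300]);
translate([491, 600, 0]) cube([240, 2710, 2300]);
translate([4991, 600, 0]) cube([240, 2710, 2300]);


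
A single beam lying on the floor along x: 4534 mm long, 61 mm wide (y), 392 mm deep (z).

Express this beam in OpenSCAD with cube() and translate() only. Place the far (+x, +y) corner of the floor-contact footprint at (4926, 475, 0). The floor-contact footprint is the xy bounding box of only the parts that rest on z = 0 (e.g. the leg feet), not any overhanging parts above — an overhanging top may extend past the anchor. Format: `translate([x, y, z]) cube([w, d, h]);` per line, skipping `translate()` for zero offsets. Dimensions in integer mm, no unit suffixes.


translate([392, 414, 0]) cube([4534, 61, 392]);


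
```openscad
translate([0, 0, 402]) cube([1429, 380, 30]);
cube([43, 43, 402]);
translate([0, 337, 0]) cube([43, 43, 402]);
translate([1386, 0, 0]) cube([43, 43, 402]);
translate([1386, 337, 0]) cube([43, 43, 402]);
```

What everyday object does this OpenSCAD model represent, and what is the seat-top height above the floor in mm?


A bench. The seat-top height is 432 mm.

A long slab on four corner posts — a bench. The slab sits at z = 402 with thickness 30, so the top is 402 + 30 = 432 mm.


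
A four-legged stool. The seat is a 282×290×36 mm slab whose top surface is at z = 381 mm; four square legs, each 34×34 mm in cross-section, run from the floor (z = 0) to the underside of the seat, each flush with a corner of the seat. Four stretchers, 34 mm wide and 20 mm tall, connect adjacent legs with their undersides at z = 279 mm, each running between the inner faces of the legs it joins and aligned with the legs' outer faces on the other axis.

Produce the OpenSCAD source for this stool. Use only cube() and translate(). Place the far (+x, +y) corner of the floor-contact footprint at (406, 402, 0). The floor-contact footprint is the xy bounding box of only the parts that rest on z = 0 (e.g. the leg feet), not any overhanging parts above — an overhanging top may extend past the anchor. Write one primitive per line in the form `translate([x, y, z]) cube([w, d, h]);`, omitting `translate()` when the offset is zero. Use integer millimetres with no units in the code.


translate([124, 112, 345]) cube([282, 290, 36]);
translate([124, 112, 0]) cube([34, 34, 345]);
translate([372, 112, 0]) cube([34, 34, 345]);
translate([124, 368, 0]) cube([34, 34, 345]);
translate([372, 368, 0]) cube([34, 34, 345]);
translate([158, 112, 279]) cube([214, 34, 20]);
translate([158, 368, 279]) cube([214, 34, 20]);
translate([124, 146, 279]) cube([34, 222, 20]);
translate([372, 146, 279]) cube([34, 222, 20]);


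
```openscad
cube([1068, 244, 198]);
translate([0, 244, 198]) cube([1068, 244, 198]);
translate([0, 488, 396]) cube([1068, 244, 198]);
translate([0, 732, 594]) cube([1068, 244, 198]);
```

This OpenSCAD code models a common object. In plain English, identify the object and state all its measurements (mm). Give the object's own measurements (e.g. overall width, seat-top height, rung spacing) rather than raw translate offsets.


A straight staircase of 4 solid steps. Each step is 1068 mm wide (x), 244 mm deep (y, the going) and 198 mm tall (the rise). The first step rests on the floor; each subsequent step sits one going further in +y and one rise higher in +z, directly behind and above the previous step with no overlap.


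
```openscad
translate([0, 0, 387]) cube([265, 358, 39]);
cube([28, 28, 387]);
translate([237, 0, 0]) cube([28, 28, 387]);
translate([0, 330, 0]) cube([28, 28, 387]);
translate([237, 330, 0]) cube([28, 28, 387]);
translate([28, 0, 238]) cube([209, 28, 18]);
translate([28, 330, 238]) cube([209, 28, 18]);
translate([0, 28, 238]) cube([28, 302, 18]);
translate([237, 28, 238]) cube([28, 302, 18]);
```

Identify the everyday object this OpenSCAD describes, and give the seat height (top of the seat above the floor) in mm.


A stool. The seat height is 426 mm.

A 265×358×39 slab at z = 387 on four corner posts — a stool. The seat top is 387 + 39 = 426 mm.


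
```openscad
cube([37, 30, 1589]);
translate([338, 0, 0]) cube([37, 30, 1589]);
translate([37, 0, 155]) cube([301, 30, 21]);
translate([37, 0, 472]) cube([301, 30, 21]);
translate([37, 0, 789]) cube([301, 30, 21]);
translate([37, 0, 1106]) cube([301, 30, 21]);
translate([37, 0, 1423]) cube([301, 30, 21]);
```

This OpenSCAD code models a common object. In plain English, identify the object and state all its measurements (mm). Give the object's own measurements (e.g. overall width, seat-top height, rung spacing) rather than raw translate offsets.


A straight ladder. Two 37×30 mm vertical rails, 1589 mm tall, stand 375 mm apart (outside-to-outside) with their front faces coplanar on the −y side. 5 rungs, each 30 mm deep and 21 mm tall, span between the inner faces of the rails, front faces flush with the rails. The lowest rung's underside is at z = 155 mm and rungs are spaced 317 mm apart (underside to underside).


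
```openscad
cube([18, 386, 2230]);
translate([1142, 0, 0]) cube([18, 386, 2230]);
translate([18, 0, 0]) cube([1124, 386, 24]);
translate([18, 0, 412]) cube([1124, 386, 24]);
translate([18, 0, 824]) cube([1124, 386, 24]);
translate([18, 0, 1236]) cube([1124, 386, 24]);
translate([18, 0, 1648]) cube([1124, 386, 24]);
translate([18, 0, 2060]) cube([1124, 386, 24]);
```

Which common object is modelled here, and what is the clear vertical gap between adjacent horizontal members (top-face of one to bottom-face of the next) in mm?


A bookshelf. The clear shelf gap is 388 mm.

Two tall side panels with 6 horizontal boards between them — a bookshelf. The first two shelf undersides are at z = 0 and z = 412; with shelf thickness 24, the clear gap is 412 − 0 − 24 = 388 mm.


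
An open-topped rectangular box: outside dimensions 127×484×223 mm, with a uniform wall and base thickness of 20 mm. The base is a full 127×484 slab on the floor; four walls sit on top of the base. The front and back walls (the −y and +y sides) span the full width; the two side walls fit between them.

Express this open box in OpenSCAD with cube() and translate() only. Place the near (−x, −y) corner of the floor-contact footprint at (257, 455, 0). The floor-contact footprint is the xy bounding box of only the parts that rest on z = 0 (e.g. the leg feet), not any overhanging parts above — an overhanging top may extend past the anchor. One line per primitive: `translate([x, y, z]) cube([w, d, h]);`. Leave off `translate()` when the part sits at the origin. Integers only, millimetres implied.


translate([257, 455, 0]) cube([127, 484, 20]);
translate([257, 455, 20]) cube([127, 20, 203]);
translate([257, 919, 20]) cube([127, 20, 203]);
translate([257, 475, 20]) cube([20, 444, 203]);
translate([364, 475, 20]) cube([20, 444, 203]);


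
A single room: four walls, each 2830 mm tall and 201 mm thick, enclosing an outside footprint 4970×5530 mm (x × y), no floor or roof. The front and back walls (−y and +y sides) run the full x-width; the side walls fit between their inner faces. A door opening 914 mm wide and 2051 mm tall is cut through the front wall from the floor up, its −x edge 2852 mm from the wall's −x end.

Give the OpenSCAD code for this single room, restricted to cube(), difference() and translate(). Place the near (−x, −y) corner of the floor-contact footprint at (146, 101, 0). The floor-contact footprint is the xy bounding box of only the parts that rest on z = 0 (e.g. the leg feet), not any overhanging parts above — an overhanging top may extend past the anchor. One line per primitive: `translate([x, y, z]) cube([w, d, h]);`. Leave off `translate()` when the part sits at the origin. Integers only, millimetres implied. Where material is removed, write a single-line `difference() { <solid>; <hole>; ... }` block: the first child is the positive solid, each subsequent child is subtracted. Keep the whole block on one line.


difference() { translate([146, 101, 0]) cube([4970, 201, 2830]); translate([2998, 101, 0]) cube([914, 201, 2051]); }
translate([146, 5430, 0]) cube([4970, 201, 2830]);
translate([146, 302, 0]) cube([201, 5128, 2830]);
translate([4915, 302, 0]) cube([201, 5128, 2830]);


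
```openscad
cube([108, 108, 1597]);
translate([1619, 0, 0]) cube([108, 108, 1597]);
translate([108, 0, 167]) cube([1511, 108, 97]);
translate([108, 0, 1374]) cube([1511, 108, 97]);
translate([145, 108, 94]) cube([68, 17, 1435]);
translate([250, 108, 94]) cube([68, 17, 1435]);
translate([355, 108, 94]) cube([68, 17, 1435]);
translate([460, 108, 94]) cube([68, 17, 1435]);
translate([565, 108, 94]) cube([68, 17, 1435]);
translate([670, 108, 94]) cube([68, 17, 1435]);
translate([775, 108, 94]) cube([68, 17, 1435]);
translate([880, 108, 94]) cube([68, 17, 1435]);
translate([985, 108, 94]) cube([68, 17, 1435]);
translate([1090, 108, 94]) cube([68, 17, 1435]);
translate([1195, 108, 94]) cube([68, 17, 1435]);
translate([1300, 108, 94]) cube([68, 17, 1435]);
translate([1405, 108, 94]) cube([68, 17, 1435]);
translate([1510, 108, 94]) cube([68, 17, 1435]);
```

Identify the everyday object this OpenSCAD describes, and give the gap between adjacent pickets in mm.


A fence section. The picket gap is 37 mm.

Two posts, two rails, 14 pickets — a fence section. Span 1511 mm holds 14 pickets of 68 mm with 15 equal gaps: ⌊(1511 − 14·68) / 15⌋ = 37 mm.


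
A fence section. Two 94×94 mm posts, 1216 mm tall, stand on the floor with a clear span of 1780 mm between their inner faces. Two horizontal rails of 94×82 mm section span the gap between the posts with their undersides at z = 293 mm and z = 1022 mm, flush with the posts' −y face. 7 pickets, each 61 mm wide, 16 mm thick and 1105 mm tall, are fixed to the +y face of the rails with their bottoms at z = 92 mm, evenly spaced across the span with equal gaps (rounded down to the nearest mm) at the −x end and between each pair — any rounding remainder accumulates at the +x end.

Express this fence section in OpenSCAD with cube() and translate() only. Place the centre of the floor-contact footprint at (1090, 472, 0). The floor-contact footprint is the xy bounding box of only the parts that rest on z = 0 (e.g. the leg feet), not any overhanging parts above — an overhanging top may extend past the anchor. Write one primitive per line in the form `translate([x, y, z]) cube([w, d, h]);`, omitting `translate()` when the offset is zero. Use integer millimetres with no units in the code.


translate([106, 425, 0]) cube([94, 94, 1216]);
translate([1980, 425, 0]) cube([94, 94, 1216]);
translate([200, 425, 293]) cube([1780, 94, 82]);
translate([200, 425, 1022]) cube([1780, 94, 82]);
translate([369, 519, 92]) cube([61, 16, 1105]);
translate([599, 519, 92]) cube([61, 16, 1105]);
translate([829, 519, 92]) cube([61, 16, 1105]);
translate([1059, 519, 92]) cube([61, 16, 1105]);
translate([1289, 519, 92]) cube([61, 16, 1105]);
translate([1519, 519, 92]) cube([61, 16, 1105]);
translate([1749, 519, 92]) cube([61, 16, 1105]);


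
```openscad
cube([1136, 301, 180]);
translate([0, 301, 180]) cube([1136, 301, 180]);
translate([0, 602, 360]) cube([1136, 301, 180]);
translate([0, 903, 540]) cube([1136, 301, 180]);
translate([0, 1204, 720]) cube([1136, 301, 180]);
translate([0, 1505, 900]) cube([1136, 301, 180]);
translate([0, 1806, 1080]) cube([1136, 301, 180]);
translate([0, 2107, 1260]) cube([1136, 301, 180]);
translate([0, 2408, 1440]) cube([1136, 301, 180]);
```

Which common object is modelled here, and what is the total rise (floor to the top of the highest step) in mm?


A staircase. The total rise is 1620 mm.

9 identical blocks, each offset up and back from the previous — a staircase. Each step is 180 mm tall and there are 9 of them, so the total rise is 9 × 180 = 1620 mm.


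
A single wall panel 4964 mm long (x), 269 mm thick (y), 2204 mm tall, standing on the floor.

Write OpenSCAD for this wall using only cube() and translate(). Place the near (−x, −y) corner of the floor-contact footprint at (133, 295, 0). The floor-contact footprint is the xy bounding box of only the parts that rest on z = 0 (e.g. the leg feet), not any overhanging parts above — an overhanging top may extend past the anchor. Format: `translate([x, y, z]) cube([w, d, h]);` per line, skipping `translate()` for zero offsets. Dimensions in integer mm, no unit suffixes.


translate([133, 295, 0]) cube([4964, 269, 2204]);


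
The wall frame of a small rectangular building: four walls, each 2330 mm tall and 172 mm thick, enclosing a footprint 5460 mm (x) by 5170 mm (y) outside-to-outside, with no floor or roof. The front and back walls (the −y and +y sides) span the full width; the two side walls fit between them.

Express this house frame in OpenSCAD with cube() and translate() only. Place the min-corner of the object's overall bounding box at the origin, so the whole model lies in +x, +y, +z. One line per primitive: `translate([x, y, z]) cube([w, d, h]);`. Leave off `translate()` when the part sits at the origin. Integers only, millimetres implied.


cube([5460, 172, 2330]);
translate([0, 4998, 0]) cube([5460, 172, 2330]);
translate([0, 172, 0]) cube([172, 4826, 2330]);
translate([5288, 172, 0]) cube([172, 4826, 2330]);


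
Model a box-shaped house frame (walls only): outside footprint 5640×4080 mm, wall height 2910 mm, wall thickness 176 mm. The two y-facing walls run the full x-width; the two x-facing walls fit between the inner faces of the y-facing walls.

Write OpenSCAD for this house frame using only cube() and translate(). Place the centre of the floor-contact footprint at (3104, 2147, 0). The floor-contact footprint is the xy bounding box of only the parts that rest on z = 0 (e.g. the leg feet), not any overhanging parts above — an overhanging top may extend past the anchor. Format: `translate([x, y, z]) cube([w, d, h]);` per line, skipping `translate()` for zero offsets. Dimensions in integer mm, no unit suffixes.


translate([284, 107, 0]) cube([5640, 176, 2910]);
translate([284, 4011, 0]) cube([5640, 176, 2910]);
translate([284, 283, 0]) cube([176, 3728, 2910]);
translate([5748, 283, 0]) cube([176, 3728, 2910]);


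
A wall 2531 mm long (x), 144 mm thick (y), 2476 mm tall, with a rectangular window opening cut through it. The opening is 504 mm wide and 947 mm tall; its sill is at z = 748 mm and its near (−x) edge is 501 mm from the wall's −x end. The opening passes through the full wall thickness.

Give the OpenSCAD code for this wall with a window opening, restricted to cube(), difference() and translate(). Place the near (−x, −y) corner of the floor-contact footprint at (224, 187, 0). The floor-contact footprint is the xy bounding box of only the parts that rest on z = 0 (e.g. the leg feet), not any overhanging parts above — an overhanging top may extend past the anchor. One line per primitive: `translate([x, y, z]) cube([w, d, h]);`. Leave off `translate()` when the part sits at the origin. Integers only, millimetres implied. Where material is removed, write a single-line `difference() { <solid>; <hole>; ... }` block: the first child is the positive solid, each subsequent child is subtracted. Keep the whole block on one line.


difference() { translate([224, 187, 0]) cube([2531, 144, 2476]); translate([725, 187, 748]) cube([504, 144, 947]); }


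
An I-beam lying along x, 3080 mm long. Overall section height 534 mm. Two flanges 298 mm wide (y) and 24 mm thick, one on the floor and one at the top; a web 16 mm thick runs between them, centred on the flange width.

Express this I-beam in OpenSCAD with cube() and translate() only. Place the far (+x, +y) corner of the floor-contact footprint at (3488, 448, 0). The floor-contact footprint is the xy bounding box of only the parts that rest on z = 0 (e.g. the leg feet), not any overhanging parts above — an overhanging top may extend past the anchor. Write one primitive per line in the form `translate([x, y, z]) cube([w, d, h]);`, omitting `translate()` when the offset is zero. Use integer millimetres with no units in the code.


translate([408, 150, 0]) cube([3080, 298, 24]);
translate([408, 291, 24]) cube([3080, 16, 486]);
translate([408, 150, 510]) cube([3080, 298, 24]);


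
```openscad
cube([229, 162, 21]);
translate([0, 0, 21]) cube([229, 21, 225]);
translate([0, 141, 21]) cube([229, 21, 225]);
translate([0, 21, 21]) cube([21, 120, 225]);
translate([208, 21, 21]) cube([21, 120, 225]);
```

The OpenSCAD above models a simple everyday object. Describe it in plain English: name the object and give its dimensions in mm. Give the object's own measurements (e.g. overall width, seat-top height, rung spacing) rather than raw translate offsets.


An open-topped rectangular box: outside dimensions 229×162×246 mm, with a uniform wall and base thickness of 21 mm. The base is a full 229×162 slab on the floor; four walls sit on top of the base. The front and back walls (the −y and +y sides) span the full width; the two side walls fit between them.


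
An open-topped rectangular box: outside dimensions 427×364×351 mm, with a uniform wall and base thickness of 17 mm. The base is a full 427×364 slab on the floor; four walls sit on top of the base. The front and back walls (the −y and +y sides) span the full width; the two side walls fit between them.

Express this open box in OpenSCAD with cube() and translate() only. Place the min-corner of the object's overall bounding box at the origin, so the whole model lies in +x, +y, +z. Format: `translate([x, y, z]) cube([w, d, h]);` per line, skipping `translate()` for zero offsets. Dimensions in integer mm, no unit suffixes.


cube([427, 364, 17]);
translate([0, 0, 17]) cube([427, 17, 334]);
translate([0, 347, 17]) cube([427, 17, 334]);
translate([0, 17, 17]) cube([17, 330, 334]);
translate([410, 17, 17]) cube([17, 330, 334]);


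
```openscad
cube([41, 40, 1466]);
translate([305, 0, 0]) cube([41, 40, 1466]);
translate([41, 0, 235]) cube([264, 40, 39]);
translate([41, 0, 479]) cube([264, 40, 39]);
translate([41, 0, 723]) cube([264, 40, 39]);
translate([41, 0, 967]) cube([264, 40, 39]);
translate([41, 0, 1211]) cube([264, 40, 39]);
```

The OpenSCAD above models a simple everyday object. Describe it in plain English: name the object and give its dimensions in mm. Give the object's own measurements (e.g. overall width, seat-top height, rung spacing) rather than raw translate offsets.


A straight ladder. Two 41×40 mm vertical rails, 1466 mm tall, stand 346 mm apart (outside-to-outside) with their front faces coplanar on the −y side. 5 rungs, each 40 mm deep and 39 mm tall, span between the inner faces of the rails, front faces flush with the rails. The lowest rung's underside is at z = 235 mm and rungs are spaced 244 mm apart (underside to underside).


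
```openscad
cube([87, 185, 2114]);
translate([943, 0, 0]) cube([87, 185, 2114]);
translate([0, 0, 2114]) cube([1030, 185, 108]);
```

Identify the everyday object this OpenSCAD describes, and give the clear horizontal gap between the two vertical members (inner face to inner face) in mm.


A door frame. The clear opening width is 856 mm.

Two 2114 mm tall posts with a header on top — a door frame. The left jamb is 87 mm wide at x = 0; the right jamb starts at x = 943. The clear opening is 943 − 87 = 856 mm.


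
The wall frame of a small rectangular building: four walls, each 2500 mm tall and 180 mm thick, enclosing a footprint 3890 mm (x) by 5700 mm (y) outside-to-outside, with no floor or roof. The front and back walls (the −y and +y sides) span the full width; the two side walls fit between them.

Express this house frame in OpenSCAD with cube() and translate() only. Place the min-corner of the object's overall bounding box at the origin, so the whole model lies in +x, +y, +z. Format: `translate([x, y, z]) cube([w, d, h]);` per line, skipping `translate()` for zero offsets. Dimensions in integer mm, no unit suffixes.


cube([3890, 180, 2500]);
translate([0, 5520, 0]) cube([3890, 180, 2500]);
translate([0, 180, 0]) cube([180, 5340, 2500]);
translate([3710, 180, 0]) cube([180, 5340, 2500]);


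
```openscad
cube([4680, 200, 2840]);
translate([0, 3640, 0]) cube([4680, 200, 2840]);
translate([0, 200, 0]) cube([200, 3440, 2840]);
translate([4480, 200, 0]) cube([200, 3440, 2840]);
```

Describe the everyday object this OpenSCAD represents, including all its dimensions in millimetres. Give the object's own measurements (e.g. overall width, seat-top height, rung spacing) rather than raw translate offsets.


The wall frame of a small rectangular building: four walls, each 2840 mm tall and 200 mm thick, enclosing a footprint 4680 mm (x) by 3840 mm (y) outside-to-outside, with no floor or roof. The front and back walls (the −y and +y sides) span the full width; the two side walls fit between them.


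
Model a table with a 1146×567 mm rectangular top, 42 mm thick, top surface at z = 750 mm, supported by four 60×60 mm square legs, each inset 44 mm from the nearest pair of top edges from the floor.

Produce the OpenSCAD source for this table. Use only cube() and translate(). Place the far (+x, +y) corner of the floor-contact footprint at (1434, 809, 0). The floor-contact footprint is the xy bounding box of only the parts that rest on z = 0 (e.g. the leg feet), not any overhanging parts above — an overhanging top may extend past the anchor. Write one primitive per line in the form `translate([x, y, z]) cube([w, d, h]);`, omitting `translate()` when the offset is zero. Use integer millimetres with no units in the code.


translate([332, 286, 708]) cube([1146, 567, 42]);
translate([376, 330, 0]) cube([60, 60, 708]);
translate([1374, 330, 0]) cube([60, 60, 708]);
translate([376, 749, 0]) cube([60, 60, 708]);
translate([1374, 749, 0]) cube([60, 60, 708]);


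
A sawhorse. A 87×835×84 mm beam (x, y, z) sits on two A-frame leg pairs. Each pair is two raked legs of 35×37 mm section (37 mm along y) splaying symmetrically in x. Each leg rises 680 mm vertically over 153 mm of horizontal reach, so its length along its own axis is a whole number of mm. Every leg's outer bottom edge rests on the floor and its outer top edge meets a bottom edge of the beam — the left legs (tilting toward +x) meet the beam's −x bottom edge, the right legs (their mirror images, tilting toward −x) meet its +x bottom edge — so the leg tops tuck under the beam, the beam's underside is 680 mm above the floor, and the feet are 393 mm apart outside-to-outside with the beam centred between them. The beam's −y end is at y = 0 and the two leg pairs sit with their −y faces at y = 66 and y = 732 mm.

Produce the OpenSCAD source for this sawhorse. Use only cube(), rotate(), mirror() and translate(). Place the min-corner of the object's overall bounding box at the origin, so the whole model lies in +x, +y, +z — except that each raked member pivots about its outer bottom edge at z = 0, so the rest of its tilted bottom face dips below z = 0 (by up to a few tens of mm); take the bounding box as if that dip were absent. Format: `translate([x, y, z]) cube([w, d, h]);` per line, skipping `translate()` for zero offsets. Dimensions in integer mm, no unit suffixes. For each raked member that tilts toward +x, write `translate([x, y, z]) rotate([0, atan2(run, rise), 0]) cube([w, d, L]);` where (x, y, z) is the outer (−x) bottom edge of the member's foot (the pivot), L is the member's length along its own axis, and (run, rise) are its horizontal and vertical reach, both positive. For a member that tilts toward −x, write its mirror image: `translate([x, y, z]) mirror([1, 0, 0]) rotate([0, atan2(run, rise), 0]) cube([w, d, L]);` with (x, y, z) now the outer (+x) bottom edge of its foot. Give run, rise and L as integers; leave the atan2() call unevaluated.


translate([153, 0, 680]) cube([87, 835, 84]);
translate([0, 66, 0]) rotate([0, atan2(153, 680), 0]) cube([35, 37, 697]);
translate([393, 66, 0]) mirror([1, 0, 0]) rotate([0, atan2(153, 680), 0]) cube([35, 37, 697]);
translate([0, 732, 0]) rotate([0, atan2(153, 680), 0]) cube([35, 37, 697]);
translate([393, 732, 0]) mirror([1, 0, 0]) rotate([0, atan2(153, 680), 0]) cube([35, 37, 697]);


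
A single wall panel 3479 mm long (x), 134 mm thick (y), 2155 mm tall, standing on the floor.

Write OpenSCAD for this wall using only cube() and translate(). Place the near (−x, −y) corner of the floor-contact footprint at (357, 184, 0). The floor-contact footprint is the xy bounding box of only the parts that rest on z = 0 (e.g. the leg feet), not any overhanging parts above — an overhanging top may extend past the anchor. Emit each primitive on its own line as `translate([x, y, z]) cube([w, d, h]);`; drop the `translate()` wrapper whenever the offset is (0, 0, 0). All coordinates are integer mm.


translate([357, 184, 0]) cube([3479, 134, 2155]);


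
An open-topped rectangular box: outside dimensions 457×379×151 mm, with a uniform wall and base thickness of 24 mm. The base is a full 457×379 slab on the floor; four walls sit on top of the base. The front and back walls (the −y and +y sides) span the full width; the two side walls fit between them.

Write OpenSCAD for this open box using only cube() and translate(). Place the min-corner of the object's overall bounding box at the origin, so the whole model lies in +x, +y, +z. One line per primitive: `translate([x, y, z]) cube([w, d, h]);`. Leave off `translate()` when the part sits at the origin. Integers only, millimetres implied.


cube([457, 379, 24]);
translate([0, 0, 24]) cube([457, 24, 127]);
translate([0, 355, 24]) cube([457, 24, 127]);
translate([0, 24, 24]) cube([24, 331, 127]);
translate([433, 24, 24]) cube([24, 331, 127]);


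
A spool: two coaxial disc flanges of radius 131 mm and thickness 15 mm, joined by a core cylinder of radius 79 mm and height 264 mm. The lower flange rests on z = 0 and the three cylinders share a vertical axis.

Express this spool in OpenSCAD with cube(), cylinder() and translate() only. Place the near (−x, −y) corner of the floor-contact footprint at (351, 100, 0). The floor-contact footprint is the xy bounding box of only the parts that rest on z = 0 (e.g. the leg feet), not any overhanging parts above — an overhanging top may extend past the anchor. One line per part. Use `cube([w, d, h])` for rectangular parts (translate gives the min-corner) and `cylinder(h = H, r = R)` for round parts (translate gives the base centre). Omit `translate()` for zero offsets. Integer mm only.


translate([482, 231, 0]) cylinder(h = 15, r = 131);
translate([482, 231, 15]) cylinder(h = 264, r = 79);
translate([482, 231, 279]) cylinder(h = 15, r = 131);


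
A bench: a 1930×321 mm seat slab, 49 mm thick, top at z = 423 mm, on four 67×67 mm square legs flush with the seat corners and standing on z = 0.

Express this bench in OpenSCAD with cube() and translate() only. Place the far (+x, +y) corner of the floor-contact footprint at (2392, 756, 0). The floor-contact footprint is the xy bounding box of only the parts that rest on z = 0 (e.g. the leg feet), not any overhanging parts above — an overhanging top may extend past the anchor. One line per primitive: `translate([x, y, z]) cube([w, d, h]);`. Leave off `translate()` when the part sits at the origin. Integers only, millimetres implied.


translate([462, 435, 374]) cube([1930, 321, 49]);
translate([462, 435, 0]) cube([67, 67, 374]);
translate([462, 689, 0]) cube([67, 67, 374]);
translate([2325, 435, 0]) cube([67, 67, 374]);
translate([2325, 689, 0]) cube([67, 67, 374]);


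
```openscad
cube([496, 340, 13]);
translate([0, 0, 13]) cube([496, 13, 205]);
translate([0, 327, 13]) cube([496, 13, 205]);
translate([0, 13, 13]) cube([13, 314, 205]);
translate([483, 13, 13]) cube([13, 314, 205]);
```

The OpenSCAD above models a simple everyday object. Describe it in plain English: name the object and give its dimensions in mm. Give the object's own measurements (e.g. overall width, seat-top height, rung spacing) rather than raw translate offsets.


An open-topped rectangular box: outside dimensions 496×340×218 mm, with a uniform wall and base thickness of 13 mm. The base is a full 496×340 slab on the floor; four walls sit on top of the base. The front and back walls (the −y and +y sides) span the full width; the two side walls fit between them.


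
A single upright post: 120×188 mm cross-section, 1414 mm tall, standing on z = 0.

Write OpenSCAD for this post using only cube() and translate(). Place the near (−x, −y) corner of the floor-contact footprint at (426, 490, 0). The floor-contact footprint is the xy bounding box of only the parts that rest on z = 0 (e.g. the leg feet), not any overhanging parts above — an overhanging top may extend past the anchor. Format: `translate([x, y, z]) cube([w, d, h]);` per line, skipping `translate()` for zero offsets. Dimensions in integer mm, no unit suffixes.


translate([426, 490, 0]) cube([120, 188, 1414]);


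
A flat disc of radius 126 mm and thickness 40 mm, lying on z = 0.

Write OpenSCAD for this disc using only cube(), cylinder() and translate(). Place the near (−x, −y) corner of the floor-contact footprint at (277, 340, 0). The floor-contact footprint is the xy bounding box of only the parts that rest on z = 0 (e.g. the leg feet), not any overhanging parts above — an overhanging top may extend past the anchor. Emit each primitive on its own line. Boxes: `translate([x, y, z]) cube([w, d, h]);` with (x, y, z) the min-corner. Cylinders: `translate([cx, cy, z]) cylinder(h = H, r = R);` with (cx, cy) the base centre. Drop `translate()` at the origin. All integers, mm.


translate([403, 466, 0]) cylinder(h = 40, r = 126);


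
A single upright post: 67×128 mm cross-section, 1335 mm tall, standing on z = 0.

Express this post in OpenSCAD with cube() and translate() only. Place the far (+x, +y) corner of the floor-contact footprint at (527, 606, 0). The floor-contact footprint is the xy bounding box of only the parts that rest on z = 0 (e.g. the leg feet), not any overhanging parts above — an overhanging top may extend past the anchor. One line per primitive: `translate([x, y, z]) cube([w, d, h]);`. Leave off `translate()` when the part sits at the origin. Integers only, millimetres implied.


translate([460, 478, 0]) cube([67, 128, 1335]);


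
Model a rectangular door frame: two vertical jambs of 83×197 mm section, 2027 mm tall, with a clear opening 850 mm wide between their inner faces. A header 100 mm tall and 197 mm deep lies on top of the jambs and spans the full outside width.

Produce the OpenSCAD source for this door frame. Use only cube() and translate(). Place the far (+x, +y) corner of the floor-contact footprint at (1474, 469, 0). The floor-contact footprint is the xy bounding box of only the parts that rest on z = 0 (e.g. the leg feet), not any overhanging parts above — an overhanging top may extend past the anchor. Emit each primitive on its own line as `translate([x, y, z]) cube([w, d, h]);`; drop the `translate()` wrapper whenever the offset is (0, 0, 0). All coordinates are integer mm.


translate([458, 272, 0]) cube([83, 197, 2027]);
translate([1391, 272, 0]) cube([83, 197, 2027]);
translate([458, 272, 2027]) cube([1016, 197, 100]);
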